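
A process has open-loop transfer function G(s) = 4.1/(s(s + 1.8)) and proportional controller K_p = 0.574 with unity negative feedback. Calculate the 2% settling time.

The closed-loop denominator s² + 1.8s + 2.353 gives ω_n = √2.353 = 1.534 and ζ = 1.8/(2ω_n) = 0.5867.
2% settling time T_s ≈ 4/(ζω_n) = 4/0.9 = 4.44 s.

T_s ≈ 4.44 s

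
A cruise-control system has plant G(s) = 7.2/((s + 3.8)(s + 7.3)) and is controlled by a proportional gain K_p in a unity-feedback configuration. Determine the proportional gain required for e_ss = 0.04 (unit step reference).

K_p = 92.5

Steady-state error for a unit step on this type-0 loop is 1/(1 + K_p·G(0)).
G(0) = 0.2596. Require 1/(1 + K_p·0.2596) = 0.04, so 1 + 0.2596·K_p = 25.
K_p = (25 − 1)/0.2596 = 92.5.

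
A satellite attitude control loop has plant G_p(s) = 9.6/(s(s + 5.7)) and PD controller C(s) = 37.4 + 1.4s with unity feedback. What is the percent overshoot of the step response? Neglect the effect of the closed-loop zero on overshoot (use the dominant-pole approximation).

15.9%

Forward path: (37.4 + 1.4s)·9.6/(s(s+5.7)). The closed-loop characteristic equation is s² + (5.7 + 9.6·1.4)s + 9.6·37.4 = 0.
That is s² + 19.14s + 359 = 0, so ω_n = 18.95 rad/s and ζ = 19.14/(2·18.95) = 0.5051.
%OS = 100·exp(−πζ/√(1−ζ²)) = 15.9%.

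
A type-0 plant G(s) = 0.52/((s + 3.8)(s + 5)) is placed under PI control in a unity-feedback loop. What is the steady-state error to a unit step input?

0

The PI controller's integrator makes the forward path type 1, so e_ss to a step is zero.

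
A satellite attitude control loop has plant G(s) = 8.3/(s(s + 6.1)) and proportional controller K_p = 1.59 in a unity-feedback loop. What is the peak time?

Closed-loop characteristic equation: s² + 6.1s + 13.2 = 0, so ω_n = 3.633 rad/s and ζ = 6.1/(2·3.633) = 0.8396.
Damped frequency ω_d = ω_n√(1−ζ²) = 1.973 rad/s, so peak time T_p = π/ω_d = 1.59 s.

T_p = 1.59 s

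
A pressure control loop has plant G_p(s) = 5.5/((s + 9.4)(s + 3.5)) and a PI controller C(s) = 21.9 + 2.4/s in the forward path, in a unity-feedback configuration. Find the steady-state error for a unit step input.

The open loop C(s)G_p(s) has a pole at the origin (type 1), so the static position error constant is infinite and e_ss = 1/(1+∞) = 0.

0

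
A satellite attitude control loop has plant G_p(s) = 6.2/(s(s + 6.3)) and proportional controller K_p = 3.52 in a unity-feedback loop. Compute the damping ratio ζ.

1 + K_p·G_p(s) = 0 gives s² + 6.3s + 21.82 = 0.
Matching s² + 2ζω_n s + ω_n²: ω_n = √21.82 = 4.672 rad/s and 2ζω_n = 6.3, so ζ = 6.3/(2·4.672) = 0.674.

ζ = 0.674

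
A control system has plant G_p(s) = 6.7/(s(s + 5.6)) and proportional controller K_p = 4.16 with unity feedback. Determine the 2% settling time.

T_s ≈ 1.43 s

Closed-loop characteristic equation: s² + 5.6s + 27.87 = 0, so ω_n = 5.279 rad/s and ζ = 5.6/(2·5.279) = 0.5304.
2% settling time T_s ≈ 4/(ζω_n) = 4/2.8 = 1.43 s.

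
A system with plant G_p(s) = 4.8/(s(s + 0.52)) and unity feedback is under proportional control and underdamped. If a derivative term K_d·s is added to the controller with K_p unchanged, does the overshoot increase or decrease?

The derivative term adds K·K_d to the s-coefficient of the characteristic equation, raising 2ζω_n while ω_n is unchanged; ζ increases, so overshoot decreases.

decrease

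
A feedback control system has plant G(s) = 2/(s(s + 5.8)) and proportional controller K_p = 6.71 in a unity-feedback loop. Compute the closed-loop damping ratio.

ζ = 0.792

1 + K_p·G(s) = 0 gives s² + 5.8s + 13.42 = 0.
So ω_n² = 13.42 ⇒ ω_n = 3.663 rad/s, and ζ = 5.8/(2ω_n) = 0.792.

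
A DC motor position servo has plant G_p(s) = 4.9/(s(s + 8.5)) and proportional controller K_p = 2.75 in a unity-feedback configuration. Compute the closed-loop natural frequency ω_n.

The closed-loop denominator is s(s+8.5) + 2.75·4.9 = s² + 8.5s + 13.48.
Matching s² + 2ζω_n s + ω_n²: ω_n = √13.48 = 3.671 rad/s and 2ζω_n = 8.5, so ζ = 8.5/(2·3.671) = 1.16.

ω_n = 3.67 rad/s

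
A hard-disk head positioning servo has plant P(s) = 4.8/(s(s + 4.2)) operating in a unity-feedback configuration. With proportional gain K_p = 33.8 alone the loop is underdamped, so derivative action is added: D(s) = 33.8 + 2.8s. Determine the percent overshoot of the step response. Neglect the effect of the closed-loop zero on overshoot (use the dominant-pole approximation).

Forward path: (33.8 + 2.8s)·4.8/(s(s+4.2)). The closed-loop characteristic equation is s² + (4.2 + 4.8·2.8)s + 4.8·33.8 = 0.
That is s² + 17.64s + 162.2 = 0, so ω_n = 12.74 rad/s and ζ = 17.64/(2·12.74) = 0.6925.
%OS = 100·exp(−πζ/√(1−ζ²)) = 4.9%.

4.9%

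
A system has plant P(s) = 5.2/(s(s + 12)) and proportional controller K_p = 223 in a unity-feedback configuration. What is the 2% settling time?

From 1 + K_pP(s) = 0: s² + 12s + 1160 = 0 ⇒ ω_n = 34.05, ζ = 0.1762.
2% settling time T_s ≈ 4/(ζω_n) = 4/6 = 0.667 s.

T_s ≈ 0.667 s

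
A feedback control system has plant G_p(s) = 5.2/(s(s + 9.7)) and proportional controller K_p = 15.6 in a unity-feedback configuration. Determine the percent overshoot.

13.4%

Closed-loop characteristic equation: s² + 9.7s + 81.12 = 0, so ω_n = 9.007 rad/s and ζ = 9.7/(2·9.007) = 0.5385.
%OS = 100·exp(−πζ/√(1−ζ²)) = 100·exp(−π·0.5385/√0.71) = 13.4%.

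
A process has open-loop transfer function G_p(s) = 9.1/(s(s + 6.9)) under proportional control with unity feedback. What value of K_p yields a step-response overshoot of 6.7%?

From %OS = 100·exp(−πζ/√(1−ζ²)) = 6.7%, ζ = −ln(0.067)/√(π²+ln²(0.067)) = 0.6522.
Characteristic equation s² + 6.9s + 9.1K_p = 0 gives ζ = 6.9/(2√(9.1K_p)).
Setting ζ = 0.6522: √(9.1K_p) = 6.9/(2·0.6522) = 5.29, so K_p = 27.98/9.1 = 3.07.

K_p = 3.07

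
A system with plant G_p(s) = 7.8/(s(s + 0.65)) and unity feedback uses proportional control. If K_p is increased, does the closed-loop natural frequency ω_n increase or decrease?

increase

ω_n = √(7.8·K_p), which grows with K_p.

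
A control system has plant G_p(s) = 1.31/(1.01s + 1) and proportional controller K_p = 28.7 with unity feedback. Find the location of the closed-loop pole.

s = -38.21

Closed loop: T(s) = K_p·G_p/(1+K_p·G_p) = 37.6/(1.01s + 1 + 37.6), with pole at s = −(1 + 37.6)/1.01 = −38.21.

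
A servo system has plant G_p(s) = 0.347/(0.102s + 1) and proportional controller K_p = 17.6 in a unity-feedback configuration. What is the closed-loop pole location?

s = -69.68

Closed loop: T(s) = K_p·G_p/(1+K_p·G_p) = 6.107/(0.102s + 1 + 6.107), with pole at s = −(1 + 6.107)/0.102 = −69.68.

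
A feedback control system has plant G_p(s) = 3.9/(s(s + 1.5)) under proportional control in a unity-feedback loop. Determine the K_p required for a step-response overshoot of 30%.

K_p = 1.13

From %OS = 100·exp(−πζ/√(1−ζ²)) = 30%, ζ = −ln(0.3)/√(π²+ln²(0.3)) = 0.3579.
Characteristic equation s² + 1.5s + 3.9K_p = 0 gives ζ = 1.5/(2√(3.9K_p)).
Setting ζ = 0.3579: √(3.9K_p) = 1.5/(2·0.3579) = 2.096, so K_p = 4.392/3.9 = 1.13.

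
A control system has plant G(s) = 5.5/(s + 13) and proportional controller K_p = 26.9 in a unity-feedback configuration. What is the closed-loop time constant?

τ = 0.00621 s

Closed-loop transfer function: T(s) = K_p·G(s)/(1 + K_p·G(s)) = 147.9/(s + 13 + 147.9) = 147.9/(s + 160.9).
Time constant τ = 1/160.9 = 0.00621 s.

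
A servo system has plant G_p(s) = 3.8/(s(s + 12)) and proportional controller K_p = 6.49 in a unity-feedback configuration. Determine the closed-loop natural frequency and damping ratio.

ω_n = 4.97 rad/s, ζ = 1.21

With unity feedback the closed-loop characteristic equation is s² + 12s + 6.49·3.8 = s² + 12s + 24.66 = 0.
So ω_n² = 24.66 ⇒ ω_n = 4.966 rad/s, and ζ = 12/(2ω_n) = 1.21.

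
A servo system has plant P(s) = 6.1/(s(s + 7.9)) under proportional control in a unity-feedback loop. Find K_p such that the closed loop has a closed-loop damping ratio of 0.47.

Closed-loop characteristic equation: s² + 7.9s + K_p·6.1 = 0.
So ω_n = √(6.1K_p) and 2ζω_n = 7.9, giving ζ = 7.9/(2√(6.1K_p)).
Setting ζ = 0.47: √(6.1K_p) = 7.9/(2·0.47) = 8.404, so K_p = 70.63/6.1 = 11.6.

K_p = 11.6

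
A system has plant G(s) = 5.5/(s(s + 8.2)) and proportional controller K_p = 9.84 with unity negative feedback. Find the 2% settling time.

The closed-loop denominator s² + 8.2s + 54.12 gives ω_n = √54.12 = 7.357 and ζ = 8.2/(2ω_n) = 0.5573.
2% settling time T_s ≈ 4/(ζω_n) = 4/4.1 = 0.976 s.

T_s ≈ 0.976 s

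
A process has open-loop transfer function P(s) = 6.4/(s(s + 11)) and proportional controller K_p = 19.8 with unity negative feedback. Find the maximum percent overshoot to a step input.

17.2%

From 1 + K_pP(s) = 0: s² + 11s + 126.7 = 0 ⇒ ω_n = 11.26, ζ = 0.4886.
%OS = 100·exp(−πζ/√(1−ζ²)) = 100·exp(−π·0.4886/√0.7613) = 17.2%.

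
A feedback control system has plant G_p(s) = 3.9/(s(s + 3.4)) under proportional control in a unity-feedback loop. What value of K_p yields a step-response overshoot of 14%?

K_p = 2.63

From %OS = 100·exp(−πζ/√(1−ζ²)) = 14%, ζ = −ln(0.14)/√(π²+ln²(0.14)) = 0.5305.
Characteristic equation s² + 3.4s + 3.9K_p = 0 gives ζ = 3.4/(2√(3.9K_p)).
Setting ζ = 0.5305: √(3.9K_p) = 3.4/(2·0.5305) = 3.204, so K_p = 10.27/3.9 = 2.63.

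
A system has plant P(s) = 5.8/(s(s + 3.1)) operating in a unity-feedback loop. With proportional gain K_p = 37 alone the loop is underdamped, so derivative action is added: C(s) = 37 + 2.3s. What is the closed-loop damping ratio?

ζ = 0.561

Forward path: (37 + 2.3s)·5.8/(s(s+3.1)). The closed-loop characteristic equation is s² + (3.1 + 5.8·2.3)s + 5.8·37 = 0.
That is s² + 16.44s + 214.6 = 0, so ω_n = 14.65 rad/s and ζ = 16.44/(2·14.65) = 0.5611.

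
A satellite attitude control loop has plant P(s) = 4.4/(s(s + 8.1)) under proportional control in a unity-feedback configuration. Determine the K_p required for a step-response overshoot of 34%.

K_p = 35.3

From %OS = 100·exp(−πζ/√(1−ζ²)) = 34%, ζ = −ln(0.34)/√(π²+ln²(0.34)) = 0.3248.
Characteristic equation s² + 8.1s + 4.4K_p = 0 gives ζ = 8.1/(2√(4.4K_p)).
Setting ζ = 0.3248: √(4.4K_p) = 8.1/(2·0.3248) = 12.47, so K_p = 155.5/4.4 = 35.3.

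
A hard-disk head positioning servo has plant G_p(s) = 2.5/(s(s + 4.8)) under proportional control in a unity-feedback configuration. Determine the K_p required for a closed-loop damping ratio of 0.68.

Closed-loop characteristic equation: s² + 4.8s + K_p·2.5 = 0.
So ω_n = √(2.5K_p) and 2ζω_n = 4.8, giving ζ = 4.8/(2√(2.5K_p)).
Setting ζ = 0.68: √(2.5K_p) = 4.8/(2·0.68) = 3.529, so K_p = 12.46/2.5 = 4.98.

K_p = 4.98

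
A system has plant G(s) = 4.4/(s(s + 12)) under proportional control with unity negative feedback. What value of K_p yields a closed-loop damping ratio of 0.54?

K_p = 28.1

Closed-loop characteristic equation: s² + 12s + K_p·4.4 = 0.
So ω_n = √(4.4K_p) and 2ζω_n = 12, giving ζ = 12/(2√(4.4K_p)).
Setting ζ = 0.54: √(4.4K_p) = 12/(2·0.54) = 11.11, so K_p = 123.5/4.4 = 28.1.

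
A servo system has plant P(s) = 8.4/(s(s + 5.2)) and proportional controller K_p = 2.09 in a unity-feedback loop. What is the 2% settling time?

Closed-loop characteristic equation: s² + 5.2s + 17.56 = 0, so ω_n = 4.19 rad/s and ζ = 5.2/(2·4.19) = 0.6205.
2% settling time T_s ≈ 4/(ζω_n) = 4/2.6 = 1.54 s.

T_s ≈ 1.54 s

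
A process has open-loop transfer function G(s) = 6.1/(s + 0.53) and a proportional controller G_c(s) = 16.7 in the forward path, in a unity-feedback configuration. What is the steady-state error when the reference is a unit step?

The loop is type 0. Static position error constant K_pos = G_c(0)·G(0) = 16.7·11.51 = 192.2.
Steady-state error to a unit step: e_ss = 1/(1+K_pos) = 1/193.2 = 0.00518.

0.00518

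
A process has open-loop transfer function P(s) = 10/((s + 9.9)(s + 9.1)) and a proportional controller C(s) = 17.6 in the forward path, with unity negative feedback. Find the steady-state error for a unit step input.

The loop is type 0. Static position error constant K_pos = C(0)·P(0) = 17.6·0.111 = 1.954.
Steady-state error to a unit step: e_ss = 1/(1+K_pos) = 1/2.954 = 0.339.

0.339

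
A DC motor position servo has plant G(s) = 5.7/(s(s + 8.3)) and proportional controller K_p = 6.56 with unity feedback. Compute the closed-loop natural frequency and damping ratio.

ω_n = 6.11 rad/s, ζ = 0.679

1 + K_p·G(s) = 0 gives s² + 8.3s + 37.39 = 0.
So ω_n² = 37.39 ⇒ ω_n = 6.115 rad/s, and ζ = 8.3/(2ω_n) = 0.679.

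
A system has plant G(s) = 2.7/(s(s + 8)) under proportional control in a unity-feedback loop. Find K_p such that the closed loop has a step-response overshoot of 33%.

K_p = 53.5

From %OS = 100·exp(−πζ/√(1−ζ²)) = 33%, ζ = −ln(0.33)/√(π²+ln²(0.33)) = 0.3328.
Characteristic equation s² + 8s + 2.7K_p = 0 gives ζ = 8/(2√(2.7K_p)).
Setting ζ = 0.3328: √(2.7K_p) = 8/(2·0.3328) = 12.02, so K_p = 144.5/2.7 = 53.5.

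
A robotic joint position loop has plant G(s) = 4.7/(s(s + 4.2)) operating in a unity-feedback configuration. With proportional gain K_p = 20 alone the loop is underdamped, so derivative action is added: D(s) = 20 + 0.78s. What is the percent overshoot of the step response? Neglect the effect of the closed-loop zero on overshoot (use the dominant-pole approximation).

Forward path: (20 + 0.78s)·4.7/(s(s+4.2)). The closed-loop characteristic equation is s² + (4.2 + 4.7·0.78)s + 4.7·20 = 0.
That is s² + 7.866s + 94 = 0, so ω_n = 9.695 rad/s and ζ = 7.866/(2·9.695) = 0.4057.
%OS = 100·exp(−πζ/√(1−ζ²)) = 24.8%.

24.8%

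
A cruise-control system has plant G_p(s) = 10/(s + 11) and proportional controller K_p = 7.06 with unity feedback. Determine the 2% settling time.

Closed-loop transfer function: T(s) = K_p·G_p(s)/(1 + K_p·G_p(s)) = 70.6/(s + 11 + 70.6) = 70.6/(s + 81.6).
Time constant τ = 1/81.6 = 0.01225 s, so the 2% settling time is about 4τ = 0.049 s.

T_s ≈ 0.049 s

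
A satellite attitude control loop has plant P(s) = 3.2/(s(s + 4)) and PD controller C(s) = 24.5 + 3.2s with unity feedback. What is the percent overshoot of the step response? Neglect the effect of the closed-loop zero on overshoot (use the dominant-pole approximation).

1.43%

Forward path: (24.5 + 3.2s)·3.2/(s(s+4)). The closed-loop characteristic equation is s² + (4 + 3.2·3.2)s + 3.2·24.5 = 0.
That is s² + 14.24s + 78.4 = 0, so ω_n = 8.854 rad/s and ζ = 14.24/(2·8.854) = 0.8041.
%OS = 100·exp(−πζ/√(1−ζ²)) = 1.43%.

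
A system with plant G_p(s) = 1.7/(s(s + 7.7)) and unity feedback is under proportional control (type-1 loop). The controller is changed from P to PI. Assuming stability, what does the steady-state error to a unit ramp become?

0

The integrator raises the loop to type 2, so K_v → ∞ and e_ss to a ramp is zero.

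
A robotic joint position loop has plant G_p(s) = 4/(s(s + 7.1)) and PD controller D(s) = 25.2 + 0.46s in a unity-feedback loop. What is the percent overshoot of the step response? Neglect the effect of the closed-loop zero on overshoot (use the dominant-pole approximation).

Forward path: (25.2 + 0.46s)·4/(s(s+7.1)). The closed-loop characteristic equation is s² + (7.1 + 4·0.46)s + 4·25.2 = 0.
That is s² + 8.94s + 100.8 = 0, so ω_n = 10.04 rad/s and ζ = 8.94/(2·10.04) = 0.4452.
%OS = 100·exp(−πζ/√(1−ζ²)) = 21%.

21%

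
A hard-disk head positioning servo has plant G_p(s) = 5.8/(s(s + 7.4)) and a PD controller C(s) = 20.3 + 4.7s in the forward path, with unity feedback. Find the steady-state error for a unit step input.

0

The open loop C(s)G_p(s) has a pole at the origin (type 1), so the static position error constant is infinite and e_ss = 1/(1+∞) = 0.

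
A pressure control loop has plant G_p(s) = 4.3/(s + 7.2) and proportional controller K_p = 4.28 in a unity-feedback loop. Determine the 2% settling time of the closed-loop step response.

T_s ≈ 0.156 s

Closed-loop transfer function: T(s) = K_p·G_p(s)/(1 + K_p·G_p(s)) = 18.4/(s + 7.2 + 18.4) = 18.4/(s + 25.6).
Time constant τ = 1/25.6 = 0.03906 s, so the 2% settling time is about 4τ = 0.156 s.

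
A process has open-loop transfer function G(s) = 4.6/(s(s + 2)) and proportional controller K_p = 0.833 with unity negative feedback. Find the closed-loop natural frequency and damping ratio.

1 + K_p·G(s) = 0 gives s² + 2s + 3.832 = 0.
Matching s² + 2ζω_n s + ω_n²: ω_n = √3.832 = 1.957 rad/s and 2ζω_n = 2, so ζ = 2/(2·1.957) = 0.511.

ω_n = 1.96 rad/s, ζ = 0.511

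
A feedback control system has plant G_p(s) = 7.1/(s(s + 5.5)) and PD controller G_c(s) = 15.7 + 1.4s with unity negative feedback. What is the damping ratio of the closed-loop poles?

Forward path: (15.7 + 1.4s)·7.1/(s(s+5.5)). The closed-loop characteristic equation is s² + (5.5 + 7.1·1.4)s + 7.1·15.7 = 0.
That is s² + 15.44s + 111.5 = 0, so ω_n = 10.56 rad/s and ζ = 15.44/(2·10.56) = 0.7312.

ζ = 0.731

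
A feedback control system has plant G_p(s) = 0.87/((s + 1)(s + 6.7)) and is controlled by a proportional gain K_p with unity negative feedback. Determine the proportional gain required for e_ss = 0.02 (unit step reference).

For a type-0 loop with proportional control, e_ss = 1/(1 + K_p·G_p(0)).
G_p(0) = 0.1299. Require 1/(1 + K_p·0.1299) = 0.02, so 1 + 0.1299·K_p = 50.
K_p = (50 − 1)/0.1299 = 377.

K_p = 377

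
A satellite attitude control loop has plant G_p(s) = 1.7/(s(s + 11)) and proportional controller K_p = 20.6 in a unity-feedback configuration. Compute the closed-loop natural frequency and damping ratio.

With unity feedback the closed-loop characteristic equation is s² + 11s + 20.6·1.7 = s² + 11s + 35.02 = 0.
Matching s² + 2ζω_n s + ω_n²: ω_n = √35.02 = 5.918 rad/s and 2ζω_n = 11, so ζ = 11/(2·5.918) = 0.929.

ω_n = 5.92 rad/s, ζ = 0.929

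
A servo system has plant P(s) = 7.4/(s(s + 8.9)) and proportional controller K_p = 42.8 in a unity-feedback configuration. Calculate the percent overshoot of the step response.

The closed-loop denominator s² + 8.9s + 316.7 gives ω_n = √316.7 = 17.8 and ζ = 8.9/(2ω_n) = 0.25.
%OS = 100·exp(−πζ/√(1−ζ²)) = 100·exp(−π·0.25/√0.9375) = 44.4%.

44.4%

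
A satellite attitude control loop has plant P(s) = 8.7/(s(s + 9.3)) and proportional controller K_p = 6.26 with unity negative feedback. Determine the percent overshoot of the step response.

Closed-loop characteristic equation: s² + 9.3s + 54.46 = 0, so ω_n = 7.38 rad/s and ζ = 9.3/(2·7.38) = 0.6301.
%OS = 100·exp(−πζ/√(1−ζ²)) = 100·exp(−π·0.6301/√0.603) = 7.81%.

7.81%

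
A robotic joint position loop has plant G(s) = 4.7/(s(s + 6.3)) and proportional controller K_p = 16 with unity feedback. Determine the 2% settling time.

Closed-loop characteristic equation: s² + 6.3s + 75.2 = 0, so ω_n = 8.672 rad/s and ζ = 6.3/(2·8.672) = 0.3632.
2% settling time T_s ≈ 4/(ζω_n) = 4/3.15 = 1.27 s.

T_s ≈ 1.27 s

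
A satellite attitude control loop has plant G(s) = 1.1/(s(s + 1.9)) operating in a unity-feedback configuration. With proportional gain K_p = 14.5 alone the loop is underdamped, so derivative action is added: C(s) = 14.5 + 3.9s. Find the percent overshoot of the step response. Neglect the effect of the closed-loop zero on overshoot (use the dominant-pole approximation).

2.12%

Forward path: (14.5 + 3.9s)·1.1/(s(s+1.9)). The closed-loop characteristic equation is s² + (1.9 + 1.1·3.9)s + 1.1·14.5 = 0.
That is s² + 6.19s + 15.95 = 0, so ω_n = 3.994 rad/s and ζ = 6.19/(2·3.994) = 0.775.
%OS = 100·exp(−πζ/√(1−ζ²)) = 2.12%.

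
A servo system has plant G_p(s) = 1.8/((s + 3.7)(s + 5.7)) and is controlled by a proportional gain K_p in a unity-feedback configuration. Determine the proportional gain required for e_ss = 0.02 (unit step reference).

K_p = 574

For a type-0 loop with proportional control, e_ss = 1/(1 + K_p·G_p(0)).
G_p(0) = 0.08535. Require 1/(1 + K_p·0.08535) = 0.02, so 1 + 0.08535·K_p = 50.
K_p = (50 − 1)/0.08535 = 574.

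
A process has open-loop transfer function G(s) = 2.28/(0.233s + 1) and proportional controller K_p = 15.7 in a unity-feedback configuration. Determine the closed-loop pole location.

Closed loop: T(s) = K_p·G/(1+K_p·G) = 35.8/(0.233s + 1 + 35.8), with pole at s = −(1 + 35.8)/0.233 = −157.9.

s = -157.9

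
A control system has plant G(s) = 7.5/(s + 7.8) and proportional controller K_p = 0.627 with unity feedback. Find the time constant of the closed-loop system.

τ = 0.08 s

Closed-loop transfer function: T(s) = K_p·G(s)/(1 + K_p·G(s)) = 4.702/(s + 7.8 + 4.702) = 4.702/(s + 12.5).
Time constant τ = 1/12.5 = 0.08 s.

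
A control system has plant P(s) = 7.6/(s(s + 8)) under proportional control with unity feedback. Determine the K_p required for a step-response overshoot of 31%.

K_p = 17.3

From %OS = 100·exp(−πζ/√(1−ζ²)) = 31%, ζ = −ln(0.31)/√(π²+ln²(0.31)) = 0.3493.
Characteristic equation s² + 8s + 7.6K_p = 0 gives ζ = 8/(2√(7.6K_p)).
Setting ζ = 0.3493: √(7.6K_p) = 8/(2·0.3493) = 11.45, so K_p = 131.1/7.6 = 17.3.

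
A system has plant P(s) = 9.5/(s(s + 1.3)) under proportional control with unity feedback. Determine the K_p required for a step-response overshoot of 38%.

K_p = 0.513

From %OS = 100·exp(−πζ/√(1−ζ²)) = 38%, ζ = −ln(0.38)/√(π²+ln²(0.38)) = 0.2943.
Characteristic equation s² + 1.3s + 9.5K_p = 0 gives ζ = 1.3/(2√(9.5K_p)).
Setting ζ = 0.2943: √(9.5K_p) = 1.3/(2·0.2943) = 2.208, so K_p = 4.876/9.5 = 0.513.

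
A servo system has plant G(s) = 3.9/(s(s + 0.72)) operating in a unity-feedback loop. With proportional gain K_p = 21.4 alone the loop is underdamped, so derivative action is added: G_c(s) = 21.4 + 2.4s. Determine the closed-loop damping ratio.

Forward path: (21.4 + 2.4s)·3.9/(s(s+0.72)). The closed-loop characteristic equation is s² + (0.72 + 3.9·2.4)s + 3.9·21.4 = 0.
That is s² + 10.08s + 83.46 = 0, so ω_n = 9.136 rad/s and ζ = 10.08/(2·9.136) = 0.5517.

ζ = 0.552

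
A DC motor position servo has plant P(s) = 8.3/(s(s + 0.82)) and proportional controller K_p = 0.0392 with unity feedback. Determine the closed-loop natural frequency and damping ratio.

ω_n = 0.57 rad/s, ζ = 0.719

1 + K_p·P(s) = 0 gives s² + 0.82s + 0.3254 = 0.
Matching s² + 2ζω_n s + ω_n²: ω_n = √0.3254 = 0.5704 rad/s and 2ζω_n = 0.82, so ζ = 0.82/(2·0.5704) = 0.719.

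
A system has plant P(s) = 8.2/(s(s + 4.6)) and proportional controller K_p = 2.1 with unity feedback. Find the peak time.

T_p = 0.91 s

From 1 + K_pP(s) = 0: s² + 4.6s + 17.22 = 0 ⇒ ω_n = 4.15, ζ = 0.5543.
Damped frequency ω_d = ω_n√(1−ζ²) = 3.454 rad/s, so peak time T_p = π/ω_d = 0.91 s.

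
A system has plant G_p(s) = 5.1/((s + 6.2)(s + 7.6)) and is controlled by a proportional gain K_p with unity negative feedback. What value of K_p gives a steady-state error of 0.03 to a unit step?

K_p = 299

For a type-0 loop with proportional control, e_ss = 1/(1 + K_p·G_p(0)).
G_p(0) = 0.1082. Require 1/(1 + K_p·0.1082) = 0.03, so 1 + 0.1082·K_p = 33.33.
K_p = (33.33 − 1)/0.1082 = 299.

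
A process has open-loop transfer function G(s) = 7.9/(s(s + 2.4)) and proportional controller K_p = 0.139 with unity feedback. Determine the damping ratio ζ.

With unity feedback the closed-loop characteristic equation is s² + 2.4s + 0.139·7.9 = s² + 2.4s + 1.098 = 0.
Matching s² + 2ζω_n s + ω_n²: ω_n = √1.098 = 1.048 rad/s and 2ζω_n = 2.4, so ζ = 2.4/(2·1.048) = 1.15.

ζ = 1.15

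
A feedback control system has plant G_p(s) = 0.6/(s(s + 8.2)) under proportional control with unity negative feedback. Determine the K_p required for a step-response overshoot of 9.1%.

From %OS = 100·exp(−πζ/√(1−ζ²)) = 9.1%, ζ = −ln(0.091)/√(π²+ln²(0.091)) = 0.6066.
Characteristic equation s² + 8.2s + 0.6K_p = 0 gives ζ = 8.2/(2√(0.6K_p)).
Setting ζ = 0.6066: √(0.6K_p) = 8.2/(2·0.6066) = 6.759, so K_p = 45.69/0.6 = 76.1.

K_p = 76.1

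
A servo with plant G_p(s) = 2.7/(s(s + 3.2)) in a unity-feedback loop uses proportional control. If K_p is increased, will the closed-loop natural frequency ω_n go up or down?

ω_n = √(2.7·K_p), which grows with K_p.

increase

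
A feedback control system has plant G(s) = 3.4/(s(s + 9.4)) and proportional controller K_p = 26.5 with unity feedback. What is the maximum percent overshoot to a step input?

From 1 + K_pG(s) = 0: s² + 9.4s + 90.1 = 0 ⇒ ω_n = 9.492, ζ = 0.4951.
%OS = 100·exp(−πζ/√(1−ζ²)) = 100·exp(−π·0.4951/√0.7548) = 16.7%.

16.7%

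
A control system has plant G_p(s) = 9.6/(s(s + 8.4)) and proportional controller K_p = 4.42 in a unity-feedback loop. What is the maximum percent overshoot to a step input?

The closed-loop denominator s² + 8.4s + 42.43 gives ω_n = √42.43 = 6.514 and ζ = 8.4/(2ω_n) = 0.6448.
%OS = 100·exp(−πζ/√(1−ζ²)) = 100·exp(−π·0.6448/√0.5843) = 7.07%.

7.07%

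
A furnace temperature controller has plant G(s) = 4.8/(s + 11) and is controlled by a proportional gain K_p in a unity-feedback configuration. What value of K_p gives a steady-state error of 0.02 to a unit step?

K_p = 112

The loop is type 0, so e_ss(step) = 1/(1 + K_pos) with K_pos = K_p·G(0).
G(0) = 0.4364. Require 1/(1 + K_p·0.4364) = 0.02, so 1 + 0.4364·K_p = 50.
K_p = (50 − 1)/0.4364 = 112.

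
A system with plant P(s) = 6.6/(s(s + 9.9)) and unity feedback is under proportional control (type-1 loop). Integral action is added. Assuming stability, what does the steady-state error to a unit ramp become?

0

The integrator raises the loop to type 2, so K_v → ∞ and e_ss to a ramp is zero.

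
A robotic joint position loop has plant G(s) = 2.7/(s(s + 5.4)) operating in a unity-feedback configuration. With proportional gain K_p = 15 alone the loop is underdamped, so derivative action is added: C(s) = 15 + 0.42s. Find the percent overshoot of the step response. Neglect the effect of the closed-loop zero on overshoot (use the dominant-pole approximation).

Forward path: (15 + 0.42s)·2.7/(s(s+5.4)). The closed-loop characteristic equation is s² + (5.4 + 2.7·0.42)s + 2.7·15 = 0.
That is s² + 6.534s + 40.5 = 0, so ω_n = 6.364 rad/s and ζ = 6.534/(2·6.364) = 0.5134.
%OS = 100·exp(−πζ/√(1−ζ²)) = 15.3%.

15.3%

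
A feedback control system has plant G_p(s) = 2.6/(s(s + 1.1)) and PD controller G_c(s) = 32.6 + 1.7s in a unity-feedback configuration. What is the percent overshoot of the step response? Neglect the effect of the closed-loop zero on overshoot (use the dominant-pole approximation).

Forward path: (32.6 + 1.7s)·2.6/(s(s+1.1)). The closed-loop characteristic equation is s² + (1.1 + 2.6·1.7)s + 2.6·32.6 = 0.
That is s² + 5.52s + 84.76 = 0, so ω_n = 9.207 rad/s and ζ = 5.52/(2·9.207) = 0.2998.
%OS = 100·exp(−πζ/√(1−ζ²)) = 37.3%.

37.3%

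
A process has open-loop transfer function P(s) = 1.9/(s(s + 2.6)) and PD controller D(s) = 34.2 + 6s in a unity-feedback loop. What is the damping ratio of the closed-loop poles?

Forward path: (34.2 + 6s)·1.9/(s(s+2.6)). The closed-loop characteristic equation is s² + (2.6 + 1.9·6)s + 1.9·34.2 = 0.
That is s² + 14s + 64.98 = 0, so ω_n = 8.061 rad/s and ζ = 14/(2·8.061) = 0.8684.

ζ = 0.868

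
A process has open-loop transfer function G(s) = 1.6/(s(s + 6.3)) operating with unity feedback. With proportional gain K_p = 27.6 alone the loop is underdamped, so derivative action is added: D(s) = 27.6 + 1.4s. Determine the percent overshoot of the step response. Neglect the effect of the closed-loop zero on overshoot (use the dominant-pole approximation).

7.18%

Forward path: (27.6 + 1.4s)·1.6/(s(s+6.3)). The closed-loop characteristic equation is s² + (6.3 + 1.6·1.4)s + 1.6·27.6 = 0.
That is s² + 8.54s + 44.16 = 0, so ω_n = 6.645 rad/s and ζ = 8.54/(2·6.645) = 0.6426.
%OS = 100·exp(−πζ/√(1−ζ²)) = 7.18%.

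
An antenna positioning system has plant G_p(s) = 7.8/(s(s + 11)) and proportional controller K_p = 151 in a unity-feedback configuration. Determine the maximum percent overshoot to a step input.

The closed-loop denominator s² + 11s + 1178 gives ω_n = √1178 = 34.32 and ζ = 11/(2ω_n) = 0.1603.
%OS = 100·exp(−πζ/√(1−ζ²)) = 100·exp(−π·0.1603/√0.9743) = 60%.

60%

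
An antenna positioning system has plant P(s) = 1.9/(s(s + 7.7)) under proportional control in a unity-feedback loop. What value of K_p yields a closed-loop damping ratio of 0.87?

Closed-loop characteristic equation: s² + 7.7s + K_p·1.9 = 0.
So ω_n = √(1.9K_p) and 2ζω_n = 7.7, giving ζ = 7.7/(2√(1.9K_p)).
Setting ζ = 0.87: √(1.9K_p) = 7.7/(2·0.87) = 4.425, so K_p = 19.58/1.9 = 10.3.

K_p = 10.3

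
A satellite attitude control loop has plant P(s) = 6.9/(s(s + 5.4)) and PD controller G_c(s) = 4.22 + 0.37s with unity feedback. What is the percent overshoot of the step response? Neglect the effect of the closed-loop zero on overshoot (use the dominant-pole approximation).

Forward path: (4.22 + 0.37s)·6.9/(s(s+5.4)). The closed-loop characteristic equation is s² + (5.4 + 6.9·0.37)s + 6.9·4.22 = 0.
That is s² + 7.953s + 29.12 = 0, so ω_n = 5.396 rad/s and ζ = 7.953/(2·5.396) = 0.7369.
%OS = 100·exp(−πζ/√(1−ζ²)) = 3.26%.

3.26%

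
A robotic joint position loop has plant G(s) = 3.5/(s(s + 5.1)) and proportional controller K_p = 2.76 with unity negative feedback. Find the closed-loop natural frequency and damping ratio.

With unity feedback the closed-loop characteristic equation is s² + 5.1s + 2.76·3.5 = s² + 5.1s + 9.66 = 0.
Matching s² + 2ζω_n s + ω_n²: ω_n = √9.66 = 3.108 rad/s and 2ζω_n = 5.1, so ζ = 5.1/(2·3.108) = 0.82.

ω_n = 3.11 rad/s, ζ = 0.82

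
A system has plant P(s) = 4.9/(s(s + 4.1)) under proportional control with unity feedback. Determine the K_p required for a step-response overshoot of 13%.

From %OS = 100·exp(−πζ/√(1−ζ²)) = 13%, ζ = −ln(0.13)/√(π²+ln²(0.13)) = 0.5446.
Characteristic equation s² + 4.1s + 4.9K_p = 0 gives ζ = 4.1/(2√(4.9K_p)).
Setting ζ = 0.5446: √(4.9K_p) = 4.1/(2·0.5446) = 3.764, so K_p = 14.17/4.9 = 2.89.

K_p = 2.89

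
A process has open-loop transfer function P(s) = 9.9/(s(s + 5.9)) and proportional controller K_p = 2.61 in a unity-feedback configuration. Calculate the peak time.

T_p = 0.759 s

Closed-loop characteristic equation: s² + 5.9s + 25.84 = 0, so ω_n = 5.083 rad/s and ζ = 5.9/(2·5.083) = 0.5803.
Damped frequency ω_d = ω_n√(1−ζ²) = 4.14 rad/s, so peak time T_p = π/ω_d = 0.759 s.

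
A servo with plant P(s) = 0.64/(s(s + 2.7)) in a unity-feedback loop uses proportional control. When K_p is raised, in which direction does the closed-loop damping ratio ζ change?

decrease

ζ = 2.7/(2√(0.64K_p)); increasing K_p raises the denominator, so ζ falls.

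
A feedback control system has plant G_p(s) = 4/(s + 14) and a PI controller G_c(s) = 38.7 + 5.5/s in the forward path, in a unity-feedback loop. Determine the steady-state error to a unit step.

The open loop G_c(s)G_p(s) has a pole at the origin (type 1), so the static position error constant is infinite and e_ss = 1/(1+∞) = 0.

0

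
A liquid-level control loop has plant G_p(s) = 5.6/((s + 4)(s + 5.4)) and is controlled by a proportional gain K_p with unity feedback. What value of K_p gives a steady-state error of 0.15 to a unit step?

For a type-0 loop with proportional control, e_ss = 1/(1 + K_p·G_p(0)).
G_p(0) = 0.2593. Require 1/(1 + K_p·0.2593) = 0.15, so 1 + 0.2593·K_p = 6.667.
K_p = (6.667 − 1)/0.2593 = 21.9.

K_p = 21.9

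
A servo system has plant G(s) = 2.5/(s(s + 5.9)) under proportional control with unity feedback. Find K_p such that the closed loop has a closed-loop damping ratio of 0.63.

Closed-loop characteristic equation: s² + 5.9s + K_p·2.5 = 0.
So ω_n = √(2.5K_p) and 2ζω_n = 5.9, giving ζ = 5.9/(2√(2.5K_p)).
Setting ζ = 0.63: √(2.5K_p) = 5.9/(2·0.63) = 4.683, so K_p = 21.93/2.5 = 8.77.

K_p = 8.77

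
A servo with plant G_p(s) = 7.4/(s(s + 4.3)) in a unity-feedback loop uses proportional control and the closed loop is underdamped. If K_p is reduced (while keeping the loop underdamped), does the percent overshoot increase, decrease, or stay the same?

decrease

ζ = 4.3/(2√(7.4K_p)) rises as K_p falls; higher damping means less overshoot.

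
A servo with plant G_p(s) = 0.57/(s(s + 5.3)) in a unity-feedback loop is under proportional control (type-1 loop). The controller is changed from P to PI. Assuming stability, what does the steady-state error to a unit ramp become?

The integrator raises the loop to type 2, so K_v → ∞ and e_ss to a ramp is zero.

0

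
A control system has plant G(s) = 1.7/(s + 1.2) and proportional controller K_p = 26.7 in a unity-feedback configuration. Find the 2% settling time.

T_s ≈ 0.0859 s

Closed-loop transfer function: T(s) = K_p·G(s)/(1 + K_p·G(s)) = 45.39/(s + 1.2 + 45.39) = 45.39/(s + 46.59).
Time constant τ = 1/46.59 = 0.02146 s, so the 2% settling time is about 4τ = 0.0859 s.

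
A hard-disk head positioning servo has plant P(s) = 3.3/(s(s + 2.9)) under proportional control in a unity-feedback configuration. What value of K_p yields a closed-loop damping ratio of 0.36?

Closed-loop characteristic equation: s² + 2.9s + K_p·3.3 = 0.
So ω_n = √(3.3K_p) and 2ζω_n = 2.9, giving ζ = 2.9/(2√(3.3K_p)).
Setting ζ = 0.36: √(3.3K_p) = 2.9/(2·0.36) = 4.028, so K_p = 16.22/3.3 = 4.92.

K_p = 4.92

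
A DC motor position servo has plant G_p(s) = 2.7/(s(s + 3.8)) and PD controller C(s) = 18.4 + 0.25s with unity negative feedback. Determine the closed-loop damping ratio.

Forward path: (18.4 + 0.25s)·2.7/(s(s+3.8)). The closed-loop characteristic equation is s² + (3.8 + 2.7·0.25)s + 2.7·18.4 = 0.
That is s² + 4.475s + 49.68 = 0, so ω_n = 7.048 rad/s and ζ = 4.475/(2·7.048) = 0.3174.

ζ = 0.317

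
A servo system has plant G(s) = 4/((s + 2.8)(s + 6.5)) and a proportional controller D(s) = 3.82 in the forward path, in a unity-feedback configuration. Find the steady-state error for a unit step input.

The loop is type 0. Static position error constant K_pos = D(0)·G(0) = 3.82·0.2198 = 0.8396.
Steady-state error to a unit step: e_ss = 1/(1+K_pos) = 1/1.84 = 0.544.

0.544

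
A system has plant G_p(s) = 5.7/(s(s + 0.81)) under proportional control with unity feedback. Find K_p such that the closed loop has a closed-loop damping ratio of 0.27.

K_p = 0.395

Closed-loop characteristic equation: s² + 0.81s + K_p·5.7 = 0.
So ω_n = √(5.7K_p) and 2ζω_n = 0.81, giving ζ = 0.81/(2√(5.7K_p)).
Setting ζ = 0.27: √(5.7K_p) = 0.81/(2·0.27) = 1.5, so K_p = 2.25/5.7 = 0.395.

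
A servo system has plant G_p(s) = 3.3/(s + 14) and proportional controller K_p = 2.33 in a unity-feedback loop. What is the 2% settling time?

T_s ≈ 0.184 s

Closed-loop transfer function: T(s) = K_p·G_p(s)/(1 + K_p·G_p(s)) = 7.689/(s + 14 + 7.689) = 7.689/(s + 21.69).
Time constant τ = 1/21.69 = 0.04611 s, so the 2% settling time is about 4τ = 0.184 s.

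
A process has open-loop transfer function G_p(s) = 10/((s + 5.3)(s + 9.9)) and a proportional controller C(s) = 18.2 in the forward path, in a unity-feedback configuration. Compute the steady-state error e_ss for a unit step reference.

The loop is type 0. Static position error constant K_pos = C(0)·G_p(0) = 18.2·0.1906 = 3.469.
Steady-state error to a unit step: e_ss = 1/(1+K_pos) = 1/4.469 = 0.224.

0.224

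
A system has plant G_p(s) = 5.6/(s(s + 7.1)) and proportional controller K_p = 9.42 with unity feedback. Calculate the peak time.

T_p = 0.496 s

From 1 + K_pG_p(s) = 0: s² + 7.1s + 52.75 = 0 ⇒ ω_n = 7.263, ζ = 0.4888.
Damped frequency ω_d = ω_n√(1−ζ²) = 6.336 rad/s, so peak time T_p = π/ω_d = 0.496 s.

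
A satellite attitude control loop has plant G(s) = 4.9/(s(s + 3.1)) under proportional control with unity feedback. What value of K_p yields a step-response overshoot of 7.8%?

K_p = 1.23

From %OS = 100·exp(−πζ/√(1−ζ²)) = 7.8%, ζ = −ln(0.078)/√(π²+ln²(0.078)) = 0.6304.
Characteristic equation s² + 3.1s + 4.9K_p = 0 gives ζ = 3.1/(2√(4.9K_p)).
Setting ζ = 0.6304: √(4.9K_p) = 3.1/(2·0.6304) = 2.459, so K_p = 6.046/4.9 = 1.23.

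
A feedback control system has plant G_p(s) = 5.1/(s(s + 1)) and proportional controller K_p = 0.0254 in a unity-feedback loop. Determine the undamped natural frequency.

With unity feedback the closed-loop characteristic equation is s² + 1s + 0.0254·5.1 = s² + 1s + 0.1295 = 0.
So ω_n² = 0.1295 ⇒ ω_n = 0.3599 rad/s, and ζ = 1/(2ω_n) = 1.39.

ω_n = 0.36 rad/s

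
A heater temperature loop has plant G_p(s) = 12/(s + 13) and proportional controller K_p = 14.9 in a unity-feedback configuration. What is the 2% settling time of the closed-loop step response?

Closed-loop transfer function: T(s) = K_p·G_p(s)/(1 + K_p·G_p(s)) = 178.8/(s + 13 + 178.8) = 178.8/(s + 191.8).
Time constant τ = 1/191.8 = 0.005214 s, so the 2% settling time is about 4τ = 0.0209 s.

T_s ≈ 0.0209 s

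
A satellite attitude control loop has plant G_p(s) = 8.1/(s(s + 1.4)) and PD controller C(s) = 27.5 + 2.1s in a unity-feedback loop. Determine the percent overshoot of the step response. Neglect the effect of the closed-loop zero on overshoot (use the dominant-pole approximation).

Forward path: (27.5 + 2.1s)·8.1/(s(s+1.4)). The closed-loop characteristic equation is s² + (1.4 + 8.1·2.1)s + 8.1·27.5 = 0.
That is s² + 18.41s + 222.8 = 0, so ω_n = 14.92 rad/s and ζ = 18.41/(2·14.92) = 0.6168.
%OS = 100·exp(−πζ/√(1−ζ²)) = 8.53%.

8.53%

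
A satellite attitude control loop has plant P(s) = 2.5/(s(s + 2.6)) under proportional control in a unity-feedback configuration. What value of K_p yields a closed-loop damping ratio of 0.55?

K_p = 2.23

Closed-loop characteristic equation: s² + 2.6s + K_p·2.5 = 0.
So ω_n = √(2.5K_p) and 2ζω_n = 2.6, giving ζ = 2.6/(2√(2.5K_p)).
Setting ζ = 0.55: √(2.5K_p) = 2.6/(2·0.55) = 2.364, so K_p = 5.587/2.5 = 2.23.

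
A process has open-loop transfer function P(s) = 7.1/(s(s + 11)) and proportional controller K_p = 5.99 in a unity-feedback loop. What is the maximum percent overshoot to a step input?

0.722%

Closed-loop characteristic equation: s² + 11s + 42.53 = 0, so ω_n = 6.521 rad/s and ζ = 11/(2·6.521) = 0.8434.
%OS = 100·exp(−πζ/√(1−ζ²)) = 100·exp(−π·0.8434/√0.2887) = 0.722%.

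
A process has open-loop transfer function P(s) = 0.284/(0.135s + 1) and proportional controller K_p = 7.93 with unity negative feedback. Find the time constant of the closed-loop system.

Closed loop: T(s) = K_p·P/(1+K_p·P) = 2.252/(0.135s + 1 + 2.252), with pole at s = −(1 + 2.252)/0.135 = −24.09.
Closed-loop time constant τ = 1/24.09 = 0.0415 s.

τ = 0.0415 s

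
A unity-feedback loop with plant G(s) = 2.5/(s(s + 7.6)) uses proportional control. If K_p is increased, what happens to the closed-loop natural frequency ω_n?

increase

ω_n = √(2.5·K_p), which grows with K_p.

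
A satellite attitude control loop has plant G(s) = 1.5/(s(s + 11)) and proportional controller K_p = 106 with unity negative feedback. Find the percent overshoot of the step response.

21.8%

The closed-loop denominator s² + 11s + 159 gives ω_n = √159 = 12.61 and ζ = 11/(2ω_n) = 0.4362.
%OS = 100·exp(−πζ/√(1−ζ²)) = 100·exp(−π·0.4362/√0.8097) = 21.8%.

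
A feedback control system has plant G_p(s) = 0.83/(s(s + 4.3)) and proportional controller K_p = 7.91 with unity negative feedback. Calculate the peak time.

T_p = 2.25 s

From 1 + K_pG_p(s) = 0: s² + 4.3s + 6.565 = 0 ⇒ ω_n = 2.562, ζ = 0.8391.
Damped frequency ω_d = ω_n√(1−ζ²) = 1.394 rad/s, so peak time T_p = π/ω_d = 2.25 s.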